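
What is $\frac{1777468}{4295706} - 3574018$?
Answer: $- \frac{7676464394620}{2147853} \approx -3.574 \cdot 10^{6}$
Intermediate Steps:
$\frac{1777468}{4295706} - 3574018 = 1777468 \cdot \frac{1}{4295706} - 3574018 = \frac{888734}{2147853} - 3574018 = - \frac{7676464394620}{2147853}$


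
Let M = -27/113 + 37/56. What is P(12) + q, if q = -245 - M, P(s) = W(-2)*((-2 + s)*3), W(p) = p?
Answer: -1932709/6328 ≈ -305.42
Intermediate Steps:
M = 2669/6328 (M = -27*1/113 + 37*(1/56) = -27/113 + 37/56 = 2669/6328 ≈ 0.42178)
P(s) = 12 - 6*s (P(s) = -2*(-2 + s)*3 = -2*(-6 + 3*s) = 12 - 6*s)
q = -1553029/6328 (q = -245 - 1*2669/6328 = -245 - 2669/6328 = -1553029/6328 ≈ -245.42)
P(12) + q = (12 - 6*12) - 1553029/6328 = (12 - 72) - 1553029/6328 = -60 - 1553029/6328 = -1932709/6328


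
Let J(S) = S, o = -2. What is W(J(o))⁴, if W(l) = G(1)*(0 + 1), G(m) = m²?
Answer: 1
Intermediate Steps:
W(l) = 1 (W(l) = 1²*(0 + 1) = 1*1 = 1)
W(J(o))⁴ = 1⁴ = 1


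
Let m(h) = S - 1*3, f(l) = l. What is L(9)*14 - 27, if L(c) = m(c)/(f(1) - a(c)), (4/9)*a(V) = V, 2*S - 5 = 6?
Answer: -317/11 ≈ -28.818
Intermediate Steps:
S = 11/2 (S = 5/2 + (½)*6 = 5/2 + 3 = 11/2 ≈ 5.5000)
m(h) = 5/2 (m(h) = 11/2 - 1*3 = 11/2 - 3 = 5/2)
a(V) = 9*V/4
L(c) = 5/(2*(1 - 9*c/4))
L(9)*14 - 27 = -10/(-4 + 9*9)*14 - 27 = -10/(-4 + 81)*14 - 27 = -10/77*14 - 27 = -20/11 - 27 = -317/11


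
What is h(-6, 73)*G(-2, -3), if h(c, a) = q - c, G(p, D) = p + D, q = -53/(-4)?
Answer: -385/4 ≈ -96.250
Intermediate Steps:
q = 53/4 (q = -53*(-¼) = 53/4 ≈ 13.250)
G(p, D) = D + p
h(c, a) = 53/4 - c
h(-6, 73)*G(-2, -3) = (53/4 - 1*(-6))*(-3 - 2) = (53/4 + 6)*(-5) = (77/4)*(-5) = -385/4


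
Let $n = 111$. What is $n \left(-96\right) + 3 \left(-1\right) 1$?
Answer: $-10659$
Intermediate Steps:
$n \left(-96\right) + 3 \left(-1\right) 1 = 111 \left(-96\right) + 3 \left(-1\right) 1 = -10656 - 3 = -10659$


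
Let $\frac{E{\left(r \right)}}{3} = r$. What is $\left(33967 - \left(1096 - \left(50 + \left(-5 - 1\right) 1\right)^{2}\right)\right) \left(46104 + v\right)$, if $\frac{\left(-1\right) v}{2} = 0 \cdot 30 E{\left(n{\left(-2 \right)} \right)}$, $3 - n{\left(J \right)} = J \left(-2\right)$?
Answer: $1604741928$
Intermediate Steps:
$n{\left(J \right)} = 3 + 2 J$ ($n{\left(J \right)} = 3 - J \left(-2\right) = 3 - - 2 J = 3 + 2 J$)
$E{\left(r \right)} = 3 r$
$v = 0$ ($v = - 2 \cdot 0 \cdot 30 \cdot 3 \left(3 + 2 \left(-2\right)\right) = - 2 \cdot 0 \cdot 3 \left(3 - 4\right) = - 2 \cdot 0 \cdot 3 \left(-1\right) = - 2 \cdot 0 \left(-3\right) = \left(-2\right) 0 = 0$)
$\left(33967 - \left(1096 - \left(50 + \left(-5 - 1\right) 1\right)^{2}\right)\right) \left(46104 + v\right) = \left(33967 - \left(1096 - \left(50 + \left(-5 - 1\right) 1\right)^{2}\right)\right) \left(46104 + 0\right) = \left(33967 - \left(1096 - \left(50 - 6\right)^{2}\right)\right) 46104 = \left(33967 - \left(1096 - 44^{2}\right)\right) 46104 = \left(33967 + \left(1936 - 1096\right)\right) 46104 = \left(33967 + 840\right) 46104 = 34807 \cdot 46104 = 1604741928$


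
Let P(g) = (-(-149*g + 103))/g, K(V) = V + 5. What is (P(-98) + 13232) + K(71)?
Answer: 1318889/98 ≈ 13458.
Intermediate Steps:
K(V) = 5 + V
P(g) = (-103 + 149*g)/g (P(g) = (-(103 - 149*g))/g = (-103 + 149*g)/g)
(P(-98) + 13232) + K(71) = ((149 - 103/(-98)) + 13232) + (5 + 71) = ((149 - 103*(-1/98)) + 13232) + 76 = ((149 + 103/98) + 13232) + 76 = (14705/98 + 13232) + 76 = 1311441/98 + 76 = 1318889/98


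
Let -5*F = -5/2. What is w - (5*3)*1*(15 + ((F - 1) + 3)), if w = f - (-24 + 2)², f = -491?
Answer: -2475/2 ≈ -1237.5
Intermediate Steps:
F = ½ (F = -(-1)/2 = -⅕*(-5/2) = ½ ≈ 0.50000)
w = -975 (w = -491 - (-24 + 2)² = -491 - 1*(-22)² = -491 - 1*484 = -491 - 484 = -975)
w - (5*3)*1*(15 + ((F - 1) + 3)) = -975 - (5*3)*1*(15 + ((½ - 1) + 3)) = -975 - 15*1*(15 + (-½ + 3)) = -975 - 15*(15 + 5/2) = -975 - 15*35/2 = -975 - 1*525/2 = -975 - 525/2 = -2475/2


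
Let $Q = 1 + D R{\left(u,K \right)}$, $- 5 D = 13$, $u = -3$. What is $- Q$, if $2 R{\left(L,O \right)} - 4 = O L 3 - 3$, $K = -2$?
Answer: $\frac{237}{10} \approx 23.7$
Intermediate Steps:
$R{\left(L,O \right)} = \frac{1}{2} + \frac{3 L O}{2}$ ($R{\left(L,O \right)} = 2 + \frac{O L 3 - 3}{2} = 2 + \frac{L O 3 - 3}{2} = 2 + \frac{3 L O - 3}{2} = 2 + \frac{-3 + 3 L O}{2} = 2 + \left(- \frac{3}{2} + \frac{3 L O}{2}\right) = \frac{1}{2} + \frac{3 L O}{2}$)
$D = - \frac{13}{5}$ ($D = \left(- \frac{1}{5}\right) 13 = - \frac{13}{5} \approx -2.6$)
$Q = - \frac{237}{10}$ ($Q = 1 - \frac{13 \left(\frac{1}{2} + \frac{3}{2} \left(-3\right) \left(-2\right)\right)}{5} = 1 - \frac{13 \left(\frac{1}{2} + 9\right)}{5} = 1 - \frac{247}{10} = - \frac{237}{10} \approx -23.7$)
$- Q = \left(-1\right) \left(- \frac{237}{10}\right) = \frac{237}{10}$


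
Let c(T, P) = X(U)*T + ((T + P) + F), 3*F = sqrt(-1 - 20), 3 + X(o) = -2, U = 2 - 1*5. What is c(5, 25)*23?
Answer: 115 + 23*I*sqrt(21)/3 ≈ 115.0 + 35.133*I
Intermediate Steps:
U = -3 (U = 2 - 5 = -3)
X(o) = -5 (X(o) = -3 - 2 = -5)
F = I*sqrt(21)/3 (F = sqrt(-1 - 20)/3 = sqrt(-21)/3 = (I*sqrt(21))/3 = I*sqrt(21)/3 ≈ 1.5275*I)
c(T, P) = P - 4*T + I*sqrt(21)/3 (c(T, P) = -5*T + ((T + P) + I*sqrt(21)/3) = -5*T + ((P + T) + I*sqrt(21)/3) = -5*T + (P + T + I*sqrt(21)/3) = P - 4*T + I*sqrt(21)/3)
c(5, 25)*23 = (25 - 4*5 + I*sqrt(21)/3)*23 = (25 - 20 + I*sqrt(21)/3)*23 = (5 + I*sqrt(21)/3)*23 = 115 + 23*I*sqrt(21)/3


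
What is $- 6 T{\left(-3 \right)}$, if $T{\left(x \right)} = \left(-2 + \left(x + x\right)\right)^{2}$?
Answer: $-384$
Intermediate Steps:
$T{\left(x \right)} = \left(-2 + 2 x\right)^{2}$
$- 6 T{\left(-3 \right)} = - 6 \cdot 4 \left(-1 - 3\right)^{2} = - 6 \cdot 4 \left(-4\right)^{2} = - 6 \cdot 4 \cdot 16 = \left(-6\right) 64 = -384$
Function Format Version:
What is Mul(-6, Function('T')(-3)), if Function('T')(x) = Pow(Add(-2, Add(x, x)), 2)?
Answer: -384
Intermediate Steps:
Function('T')(x) = Pow(Add(-2, Mul(2, x)), 2)
Mul(-6, Function('T')(-3)) = Mul(-6, Mul(4, Pow(Add(-1, -3), 2))) = Mul(-6, Mul(4, Pow(-4, 2))) = Mul(-6, Mul(4, 16)) = Mul(-6, 64) = -384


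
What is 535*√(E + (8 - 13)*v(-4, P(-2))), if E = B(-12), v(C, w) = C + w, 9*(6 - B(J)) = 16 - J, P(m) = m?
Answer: 1070*√74/3 ≈ 3068.2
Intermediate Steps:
B(J) = 38/9 + J/9 (B(J) = 6 - (16 - J)/9 = 6 + (-16/9 + J/9) = 38/9 + J/9)
E = 26/9 (E = 38/9 + (⅑)*(-12) = 38/9 - 4/3 = 26/9 ≈ 2.8889)
535*√(E + (8 - 13)*v(-4, P(-2))) = 535*√(26/9 + (8 - 13)*(-4 - 2)) = 535*√(26/9 - 5*(-6)) = 535*√(26/9 + 30) = 535*√(296/9) = 535*(2*√74/3) = 1070*√74/3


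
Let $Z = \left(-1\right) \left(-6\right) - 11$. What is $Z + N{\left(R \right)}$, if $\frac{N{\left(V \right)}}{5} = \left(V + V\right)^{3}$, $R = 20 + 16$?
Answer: $1866235$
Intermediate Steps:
$R = 36$
$N{\left(V \right)} = 40 V^{3}$ ($N{\left(V \right)} = 5 \left(V + V\right)^{3} = 5 \left(2 V\right)^{3} = 5 \cdot 8 V^{3} = 40 V^{3}$)
$Z = -5$ ($Z = 6 - 11 = -5$)
$Z + N{\left(R \right)} = -5 + 40 \cdot 36^{3} = -5 + 40 \cdot 46656 = -5 + 1866240 = 1866235$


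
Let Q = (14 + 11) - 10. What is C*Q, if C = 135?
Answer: 2025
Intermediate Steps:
Q = 15 (Q = 25 - 10 = 15)
C*Q = 135*15 = 2025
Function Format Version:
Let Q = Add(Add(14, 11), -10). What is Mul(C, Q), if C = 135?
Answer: 2025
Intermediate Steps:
Q = 15 (Q = Add(25, -10) = 15)
Mul(C, Q) = Mul(135, 15) = 2025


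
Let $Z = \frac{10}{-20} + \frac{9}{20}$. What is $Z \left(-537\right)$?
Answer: $\frac{537}{20} \approx 26.85$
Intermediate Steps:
$Z = - \frac{1}{20}$ ($Z = 10 \left(- \frac{1}{20}\right) + 9 \cdot \frac{1}{20} = - \frac{1}{2} + \frac{9}{20} = - \frac{1}{20} \approx -0.05$)
$Z \left(-537\right) = \left(- \frac{1}{20}\right) \left(-537\right) = \frac{537}{20}$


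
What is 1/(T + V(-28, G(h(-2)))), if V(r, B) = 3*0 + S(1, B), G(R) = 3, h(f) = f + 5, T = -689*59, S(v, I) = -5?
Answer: -1/40656 ≈ -2.4597e-5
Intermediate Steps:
T = -40651
h(f) = 5 + f
V(r, B) = -5 (V(r, B) = 3*0 - 5 = 0 - 5 = -5)
1/(T + V(-28, G(h(-2)))) = 1/(-40651 - 5) = 1/(-40656) = -1/40656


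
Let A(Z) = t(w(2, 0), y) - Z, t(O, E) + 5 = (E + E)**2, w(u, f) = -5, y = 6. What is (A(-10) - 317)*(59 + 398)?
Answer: -76776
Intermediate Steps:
t(O, E) = -5 + 4*E**2 (t(O, E) = -5 + (E + E)**2 = -5 + (2*E)**2 = -5 + 4*E**2)
A(Z) = 139 - Z (A(Z) = (-5 + 4*6**2) - Z = (-5 + 4*36) - Z = (-5 + 144) - Z = 139 - Z)
(A(-10) - 317)*(59 + 398) = ((139 - 1*(-10)) - 317)*(59 + 398) = ((139 + 10) - 317)*457 = (149 - 317)*457 = -168*457 = -76776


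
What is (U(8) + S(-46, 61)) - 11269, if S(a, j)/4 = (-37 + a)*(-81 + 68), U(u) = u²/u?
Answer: -6945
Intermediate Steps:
U(u) = u
S(a, j) = 1924 - 52*a (S(a, j) = 4*((-37 + a)*(-81 + 68)) = 4*((-37 + a)*(-13)) = 4*(481 - 13*a) = 1924 - 52*a)
(U(8) + S(-46, 61)) - 11269 = (8 + (1924 - 52*(-46))) - 11269 = (8 + (1924 + 2392)) - 11269 = (8 + 4316) - 11269 = 4324 - 11269 = -6945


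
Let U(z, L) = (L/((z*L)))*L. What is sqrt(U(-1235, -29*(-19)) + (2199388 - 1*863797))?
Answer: 11*sqrt(46635290)/65 ≈ 1155.7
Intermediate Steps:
U(z, L) = L/z (U(z, L) = (L/((L*z)))*L = (L*(1/(L*z)))*L = L/z)
sqrt(U(-1235, -29*(-19)) + (2199388 - 1*863797)) = sqrt(-29*(-19)/(-1235) + (2199388 - 1*863797)) = sqrt(551*(-1/1235) + (2199388 - 863797)) = sqrt(-29/65 + 1335591) = sqrt(86813386/65) = 11*sqrt(46635290)/65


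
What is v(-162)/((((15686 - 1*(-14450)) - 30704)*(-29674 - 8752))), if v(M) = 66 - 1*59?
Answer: 7/21825968 ≈ 3.2072e-7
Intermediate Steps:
v(M) = 7 (v(M) = 66 - 59 = 7)
v(-162)/((((15686 - 1*(-14450)) - 30704)*(-29674 - 8752))) = 7/((((15686 - 1*(-14450)) - 30704)*(-29674 - 8752))) = 7/((((15686 + 14450) - 30704)*(-38426))) = 7/(((30136 - 30704)*(-38426))) = 7/((-568*(-38426))) = 7/21825968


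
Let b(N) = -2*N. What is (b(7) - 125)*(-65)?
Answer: 9035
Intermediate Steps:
(b(7) - 125)*(-65) = (-2*7 - 125)*(-65) = (-14 - 125)*(-65) = -139*(-65) = 9035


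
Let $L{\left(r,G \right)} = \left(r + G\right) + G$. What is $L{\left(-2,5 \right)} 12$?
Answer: $96$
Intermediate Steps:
$L{\left(r,G \right)} = r + 2 G$ ($L{\left(r,G \right)} = \left(G + r\right) + G = r + 2 G$)
$L{\left(-2,5 \right)} 12 = \left(-2 + 2 \cdot 5\right) 12 = \left(-2 + 10\right) 12 = 8 \cdot 12 = 96$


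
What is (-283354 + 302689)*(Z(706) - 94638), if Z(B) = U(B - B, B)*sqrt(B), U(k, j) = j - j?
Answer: -1829825730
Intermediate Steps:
U(k, j) = 0
Z(B) = 0 (Z(B) = 0*sqrt(B) = 0)
(-283354 + 302689)*(Z(706) - 94638) = (-283354 + 302689)*(0 - 94638) = 19335*(-94638) = -1829825730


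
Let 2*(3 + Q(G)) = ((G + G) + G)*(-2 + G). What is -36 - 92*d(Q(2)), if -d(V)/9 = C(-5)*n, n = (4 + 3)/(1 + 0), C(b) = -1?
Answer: -5832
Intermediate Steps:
n = 7 (n = 7/1 = 7*1 = 7)
Q(G) = -3 + 3*G*(-2 + G)/2 (Q(G) = -3 + (((G + G) + G)*(-2 + G))/2 = -3 + ((2*G + G)*(-2 + G))/2 = -3 + ((3*G)*(-2 + G))/2 = -3 + (3*G*(-2 + G))/2 = -3 + 3*G*(-2 + G)/2)
d(V) = 63 (d(V) = -(-9)*7 = -9*(-7) = 63)
-36 - 92*d(Q(2)) = -36 - 92*63 = -36 - 5796 = -5832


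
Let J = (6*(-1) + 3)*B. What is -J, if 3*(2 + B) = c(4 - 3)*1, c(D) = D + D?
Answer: -4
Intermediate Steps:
c(D) = 2*D
B = -4/3 (B = -2 + ((2*(4 - 3))*1)/3 = -2 + ((2*1)*1)/3 = -2 + (2*1)/3 = -2 + (⅓)*2 = -2 + ⅔ = -4/3 ≈ -1.3333)
J = 4 (J = (6*(-1) + 3)*(-4/3) = (-6 + 3)*(-4/3) = -3*(-4/3) = 4)
-J = -1*4 = -4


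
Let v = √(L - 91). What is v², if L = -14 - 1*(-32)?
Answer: -73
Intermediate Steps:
L = 18 (L = -14 + 32 = 18)
v = I*√73 (v = √(18 - 91) = √(-73) = I*√73 ≈ 8.544*I)
v² = (I*√73)² = -73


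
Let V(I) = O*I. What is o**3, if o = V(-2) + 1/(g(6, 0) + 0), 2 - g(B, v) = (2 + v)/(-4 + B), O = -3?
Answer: 343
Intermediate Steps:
g(B, v) = 2 - (2 + v)/(-4 + B)
V(I) = -3*I
o = 7 (o = -3*(-2) + 1/((-10 - 1*0 + 2*6)/(-4 + 6) + 0) = 6 + 1/((-10 + 0 + 12)/2 + 0) = 6 + 1/((1/2)*2 + 0) = 6 + 1/(1 + 0) = 6 + 1/1 = 6 + 1 = 7)
o**3 = 7**3 = 343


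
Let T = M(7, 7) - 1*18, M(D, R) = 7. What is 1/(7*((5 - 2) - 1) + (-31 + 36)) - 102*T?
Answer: 21319/19 ≈ 1122.1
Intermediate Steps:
T = -11 (T = 7 - 1*18 = 7 - 18 = -11)
1/(7*((5 - 2) - 1) + (-31 + 36)) - 102*T = 1/(7*((5 - 2) - 1) + (-31 + 36)) - 102*(-11) = 1/(7*(3 - 1) + 5) + 1122 = 1/(7*2 + 5) + 1122 = 1/(14 + 5) + 1122 = 1/19 + 1122 = 21319/19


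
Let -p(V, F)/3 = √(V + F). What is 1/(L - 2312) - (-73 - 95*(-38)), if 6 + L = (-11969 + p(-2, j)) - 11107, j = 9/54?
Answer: (-3537*√66 + 179637158*I)/(√66 - 50788*I) ≈ -3537.0 + 6.5193e-9*I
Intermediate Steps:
j = ⅙ (j = 9*(1/54) = ⅙ ≈ 0.16667)
p(V, F) = -3*√(F + V) (p(V, F) = -3*√(V + F) = -3*√(F + V))
L = -23082 - I*√66/2 (L = -6 + ((-11969 - 3*√(⅙ - 2)) - 11107) = -6 + ((-11969 - I*√66/2) - 11107) = -6 + (-23076 - I*√66/2) = -23082 - I*√66/2 ≈ -23082.0 - 4.062*I)
1/(L - 2312) - (-73 - 95*(-38)) = 1/((-23082 - I*√66/2) - 2312) - (-73 - 95*(-38)) = 1/(-25394 - I*√66/2) - (-73 + 3610) = 1/(-25394 - I*√66/2) - 1*3537 = 1/(-25394 - I*√66/2) - 3537 = -3537 + 1/(-25394 - I*√66/2)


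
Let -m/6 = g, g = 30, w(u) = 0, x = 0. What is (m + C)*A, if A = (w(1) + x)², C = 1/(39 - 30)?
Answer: 0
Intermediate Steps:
C = ⅑ (C = 1/9 = ⅑ ≈ 0.11111)
m = -180 (m = -6*30 = -180)
A = 0 (A = (0 + 0)² = 0² = 0)
(m + C)*A = (-180 + ⅑)*0 = -1619/9*0 = 0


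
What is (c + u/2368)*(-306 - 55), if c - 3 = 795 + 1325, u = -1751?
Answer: -1814210193/2368 ≈ -7.6614e+5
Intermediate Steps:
c = 2123 (c = 3 + (795 + 1325) = 3 + 2120 = 2123)
(c + u/2368)*(-306 - 55) = (2123 - 1751/2368)*(-306 - 55) = (2123 - 1751*1/2368)*(-361) = (2123 - 1751/2368)*(-361) = (5025513/2368)*(-361) = -1814210193/2368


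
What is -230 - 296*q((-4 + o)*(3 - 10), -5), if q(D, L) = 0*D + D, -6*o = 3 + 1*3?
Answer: -10590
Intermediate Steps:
o = -1 (o = -(3 + 1*3)/6 = -(3 + 3)/6 = -1/6*6 = -1)
q(D, L) = D (q(D, L) = 0 + D = D)
-230 - 296*q((-4 + o)*(3 - 10), -5) = -230 - 296*(-4 - 1)*(3 - 10) = -230 - (-1480)*(-7) = -230 - 296*35 = -230 - 10360 = -10590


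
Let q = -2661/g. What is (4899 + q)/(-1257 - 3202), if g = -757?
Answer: -530172/482209 ≈ -1.0995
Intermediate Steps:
q = 2661/757 (q = -2661/(-757) = -2661*(-1/757) = 2661/757 ≈ 3.5152)
(4899 + q)/(-1257 - 3202) = (4899 + 2661/757)/(-1257 - 3202) = (3711204/757)/(-4459) = (3711204/757)*(-1/4459) = -530172/482209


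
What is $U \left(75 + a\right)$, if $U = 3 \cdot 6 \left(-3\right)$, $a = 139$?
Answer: $-11556$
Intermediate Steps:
$U = -54$ ($U = 18 \left(-3\right) = -54$)
$U \left(75 + a\right) = - 54 \left(75 + 139\right) = \left(-54\right) 214 = -11556$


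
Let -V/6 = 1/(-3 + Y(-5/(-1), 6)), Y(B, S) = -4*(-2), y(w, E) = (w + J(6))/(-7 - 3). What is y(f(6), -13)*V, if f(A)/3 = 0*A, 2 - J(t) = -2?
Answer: 12/25 ≈ 0.48000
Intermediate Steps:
J(t) = 4 (J(t) = 2 - 1*(-2) = 2 + 2 = 4)
f(A) = 0 (f(A) = 3*(0*A) = 3*0 = 0)
y(w, E) = -⅖ - w/10 (y(w, E) = (w + 4)/(-7 - 3) = (4 + w)/(-10) = (4 + w)*(-⅒) = -⅖ - w/10)
Y(B, S) = 8
V = -6/5 (V = -6/(-3 + 8) = -6/5 ≈ -1.2000)
y(f(6), -13)*V = (-⅖ - ⅒*0)*(-6/5) = (-⅖ + 0)*(-6/5) = -⅖*(-6/5) = 12/25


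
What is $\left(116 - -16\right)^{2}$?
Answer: $17424$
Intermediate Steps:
$\left(116 - -16\right)^{2} = \left(116 + \left(-16 + 32\right)\right)^{2} = \left(116 + 16\right)^{2} = 132^{2} = 17424$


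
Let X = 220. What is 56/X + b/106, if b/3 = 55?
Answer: 10559/5830 ≈ 1.8111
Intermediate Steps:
b = 165 (b = 3*55 = 165)
56/X + b/106 = 56/220 + 165/106 = 56*(1/220) + 165*(1/106) = 14/55 + 165/106 = 10559/5830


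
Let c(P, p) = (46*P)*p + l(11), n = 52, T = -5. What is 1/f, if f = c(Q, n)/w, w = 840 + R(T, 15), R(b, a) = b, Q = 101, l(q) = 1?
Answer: 835/241593 ≈ 0.0034562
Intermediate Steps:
w = 835 (w = 840 - 5 = 835)
c(P, p) = 1 + 46*P*p (c(P, p) = (46*P)*p + 1 = 46*P*p + 1 = 1 + 46*P*p)
f = 241593/835 (f = (1 + 46*101*52)/835 = (1 + 241592)*(1/835) = 241593*(1/835) = 241593/835 ≈ 289.33)
1/f = 1/(241593/835) = 835/241593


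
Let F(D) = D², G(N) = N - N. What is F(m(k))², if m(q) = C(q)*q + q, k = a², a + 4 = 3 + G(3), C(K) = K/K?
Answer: 16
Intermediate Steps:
C(K) = 1
G(N) = 0
a = -1 (a = -4 + (3 + 0) = -4 + 3 = -1)
k = 1 (k = (-1)² = 1)
m(q) = 2*q (m(q) = 1*q + q = q + q = 2*q)
F(m(k))² = ((2*1)²)² = (2²)² = 4² = 16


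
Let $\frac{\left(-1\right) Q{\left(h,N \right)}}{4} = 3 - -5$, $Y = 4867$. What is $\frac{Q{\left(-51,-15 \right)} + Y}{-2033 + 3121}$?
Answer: $\frac{4835}{1088} \approx 4.4439$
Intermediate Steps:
$Q{\left(h,N \right)} = -32$ ($Q{\left(h,N \right)} = - 4 \left(3 - -5\right) = - 4 \left(3 + 5\right) = \left(-4\right) 8 = -32$)
$\frac{Q{\left(-51,-15 \right)} + Y}{-2033 + 3121} = \frac{-32 + 4867}{-2033 + 3121} = \frac{4835}{1088}$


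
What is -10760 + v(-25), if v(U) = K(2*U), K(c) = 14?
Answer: -10746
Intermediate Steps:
v(U) = 14
-10760 + v(-25) = -10760 + 14 = -10746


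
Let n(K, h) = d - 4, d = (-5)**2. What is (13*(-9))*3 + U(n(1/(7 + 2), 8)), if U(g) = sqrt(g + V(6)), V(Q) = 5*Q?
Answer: -351 + sqrt(51) ≈ -343.86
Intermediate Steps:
d = 25
n(K, h) = 21 (n(K, h) = 25 - 4 = 21)
U(g) = sqrt(30 + g) (U(g) = sqrt(g + 5*6) = sqrt(g + 30) = sqrt(30 + g))
(13*(-9))*3 + U(n(1/(7 + 2), 8)) = (13*(-9))*3 + sqrt(30 + 21) = -117*3 + sqrt(51) = -351 + sqrt(51)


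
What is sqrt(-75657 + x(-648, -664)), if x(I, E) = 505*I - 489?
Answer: I*sqrt(403386) ≈ 635.13*I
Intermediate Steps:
x(I, E) = -489 + 505*I
sqrt(-75657 + x(-648, -664)) = sqrt(-75657 + (-489 + 505*(-648))) = sqrt(-75657 + (-489 - 327240)) = sqrt(-75657 - 327729) = sqrt(-403386) = I*sqrt(403386)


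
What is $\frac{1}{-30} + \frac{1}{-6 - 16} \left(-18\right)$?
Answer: $\frac{259}{330} \approx 0.78485$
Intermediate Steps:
$\frac{1}{-30} + \frac{1}{-6 - 16} \left(-18\right) = - \frac{1}{30} + \frac{1}{-22} \left(-18\right) = - \frac{1}{30} - - \frac{9}{11} = - \frac{1}{30} + \frac{9}{11} = \frac{259}{330}$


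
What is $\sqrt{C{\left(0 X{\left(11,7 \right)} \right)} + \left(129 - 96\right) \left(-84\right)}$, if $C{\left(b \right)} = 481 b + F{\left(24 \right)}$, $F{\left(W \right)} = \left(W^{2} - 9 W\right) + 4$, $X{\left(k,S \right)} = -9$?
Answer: $2 i \sqrt{602} \approx 49.071 i$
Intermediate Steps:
$F{\left(W \right)} = 4 + W^{2} - 9 W$
$C{\left(b \right)} = 364 + 481 b$ ($C{\left(b \right)} = 481 b + \left(4 + 24^{2} - 216\right) = 481 b + \left(4 + 576 - 216\right) = 481 b + 364 = 364 + 481 b$)
$\sqrt{C{\left(0 X{\left(11,7 \right)} \right)} + \left(129 - 96\right) \left(-84\right)} = \sqrt{\left(364 + 481 \cdot 0 \left(-9\right)\right) + \left(129 - 96\right) \left(-84\right)} = \sqrt{\left(364 + 481 \cdot 0\right) + 33 \left(-84\right)} = \sqrt{\left(364 + 0\right) - 2772} = \sqrt{364 - 2772} = \sqrt{-2408} = 2 i \sqrt{602}$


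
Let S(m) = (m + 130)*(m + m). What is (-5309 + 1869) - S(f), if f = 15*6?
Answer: -43040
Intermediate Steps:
f = 90
S(m) = 2*m*(130 + m) (S(m) = (130 + m)*(2*m) = 2*m*(130 + m))
(-5309 + 1869) - S(f) = (-5309 + 1869) - 2*90*(130 + 90) = -3440 - 2*90*220 = -3440 - 1*39600 = -3440 - 39600 = -43040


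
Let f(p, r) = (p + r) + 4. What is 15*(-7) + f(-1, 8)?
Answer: -94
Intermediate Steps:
f(p, r) = 4 + p + r
15*(-7) + f(-1, 8) = 15*(-7) + (4 - 1 + 8) = -105 + 11 = -94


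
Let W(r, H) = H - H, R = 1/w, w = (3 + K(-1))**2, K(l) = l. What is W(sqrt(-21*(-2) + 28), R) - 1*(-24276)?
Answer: 24276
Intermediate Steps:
w = 4 (w = (3 - 1)**2 = 2**2 = 4)
R = 1/4 ≈ 0.25000
W(r, H) = 0
W(sqrt(-21*(-2) + 28), R) - 1*(-24276) = 0 - 1*(-24276) = 0 + 24276 = 24276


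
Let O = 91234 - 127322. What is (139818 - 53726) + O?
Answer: 50004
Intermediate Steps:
O = -36088
(139818 - 53726) + O = (139818 - 53726) - 36088 = 86092 - 36088 = 50004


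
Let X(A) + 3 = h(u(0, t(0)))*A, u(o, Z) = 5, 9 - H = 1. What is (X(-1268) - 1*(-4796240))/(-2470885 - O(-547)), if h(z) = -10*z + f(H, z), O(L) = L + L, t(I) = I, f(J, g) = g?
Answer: -4853297/2469791 ≈ -1.9651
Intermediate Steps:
H = 8 (H = 9 - 1*1 = 9 - 1 = 8)
O(L) = 2*L
h(z) = -9*z (h(z) = -10*z + z = -9*z)
X(A) = -3 - 45*A (X(A) = -3 + (-9*5)*A = -3 - 45*A)
(X(-1268) - 1*(-4796240))/(-2470885 - O(-547)) = ((-3 - 45*(-1268)) - 1*(-4796240))/(-2470885 - 2*(-547)) = ((-3 + 57060) + 4796240)/(-2470885 - 1*(-1094)) = (57057 + 4796240)/(-2470885 + 1094) = 4853297/(-2469791) = 4853297*(-1/2469791) = -4853297/2469791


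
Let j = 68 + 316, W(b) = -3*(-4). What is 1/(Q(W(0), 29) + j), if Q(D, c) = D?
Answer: 1/396 ≈ 0.0025253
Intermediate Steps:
W(b) = 12
j = 384
1/(Q(W(0), 29) + j) = 1/(12 + 384) = 1/396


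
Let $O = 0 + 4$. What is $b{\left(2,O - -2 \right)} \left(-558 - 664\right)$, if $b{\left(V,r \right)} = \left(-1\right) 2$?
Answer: $2444$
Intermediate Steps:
$O = 4$
$b{\left(V,r \right)} = -2$
$b{\left(2,O - -2 \right)} \left(-558 - 664\right) = - 2 \left(-558 - 664\right) = \left(-2\right) \left(-1222\right) = 2444$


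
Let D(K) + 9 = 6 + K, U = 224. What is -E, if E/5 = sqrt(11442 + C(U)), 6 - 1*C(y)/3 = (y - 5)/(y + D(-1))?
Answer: -sqrt(138629865)/22 ≈ -535.19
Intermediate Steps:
D(K) = -3 + K (D(K) = -9 + (6 + K) = -3 + K)
C(y) = 18 - 3*(-5 + y)/(-4 + y) (C(y) = 18 - 3*(y - 5)/(y + (-3 - 1)) = 18 - 3*(-5 + y)/(y - 4) = 18 - 3*(-5 + y)/(-4 + y))
E = sqrt(138629865)/22 (E = 5*sqrt(11442 + 3*(-19 + 5*224)/(-4 + 224)) = 5*sqrt(11442 + 3*(-19 + 1120)/220) = 5*sqrt(11442 + 3*(1/220)*1101) = 5*sqrt(11442 + 3303/220) = 5*sqrt(2520543/220) = 5*(sqrt(138629865)/110) = sqrt(138629865)/22 ≈ 535.19)
-E = -sqrt(138629865)/22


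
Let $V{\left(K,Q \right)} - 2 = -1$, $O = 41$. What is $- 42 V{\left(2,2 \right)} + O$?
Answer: $-1$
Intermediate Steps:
$V{\left(K,Q \right)} = 1$ ($V{\left(K,Q \right)} = 2 - 1 = 1$)
$- 42 V{\left(2,2 \right)} + O = \left(-42\right) 1 + 41 = -42 + 41 = -1$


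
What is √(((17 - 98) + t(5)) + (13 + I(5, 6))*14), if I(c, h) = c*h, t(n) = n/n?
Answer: 3*√58 ≈ 22.847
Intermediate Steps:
t(n) = 1
√(((17 - 98) + t(5)) + (13 + I(5, 6))*14) = √(((17 - 98) + 1) + (13 + 5*6)*14) = √((-81 + 1) + (13 + 30)*14) = √(-80 + 43*14) = √(-80 + 602) = √522 = 3*√58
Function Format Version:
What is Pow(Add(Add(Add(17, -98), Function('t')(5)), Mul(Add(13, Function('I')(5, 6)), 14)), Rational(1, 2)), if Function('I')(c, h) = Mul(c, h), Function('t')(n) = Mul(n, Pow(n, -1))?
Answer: Mul(3, Pow(58, Rational(1, 2))) ≈ 22.847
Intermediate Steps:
Function('t')(n) = 1
Pow(Add(Add(Add(17, -98), Function('t')(5)), Mul(Add(13, Function('I')(5, 6)), 14)), Rational(1, 2)) = Pow(Add(Add(Add(17, -98), 1), Mul(Add(13, Mul(5, 6)), 14)), Rational(1, 2)) = Pow(Add(Add(-81, 1), Mul(Add(13, 30), 14)), Rational(1, 2)) = Pow(Add(-80, Mul(43, 14)), Rational(1, 2)) = Pow(Add(-80, 602), Rational(1, 2)) = Pow(522, Rational(1, 2)) = Mul(3, Pow(58, Rational(1, 2)))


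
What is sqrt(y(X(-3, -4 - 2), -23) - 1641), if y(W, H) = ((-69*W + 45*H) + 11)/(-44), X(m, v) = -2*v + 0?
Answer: 2*I*sqrt(48367)/11 ≈ 39.986*I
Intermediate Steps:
X(m, v) = -2*v
y(W, H) = -1/4 - 45*H/44 + 69*W/44 (y(W, H) = (11 - 69*W + 45*H)*(-1/44) = -1/4 - 45*H/44 + 69*W/44)
sqrt(y(X(-3, -4 - 2), -23) - 1641) = sqrt((-1/4 - 45/44*(-23) + 69*(-2*(-4 - 2))/44) - 1641) = sqrt((-1/4 + 1035/44 + 69*(-2*(-6))/44) - 1641) = sqrt((-1/4 + 1035/44 + (69/44)*12) - 1641) = sqrt((-1/4 + 1035/44 + 207/11) - 1641) = sqrt(463/11 - 1641) = sqrt(-17588/11) = 2*I*sqrt(48367)/11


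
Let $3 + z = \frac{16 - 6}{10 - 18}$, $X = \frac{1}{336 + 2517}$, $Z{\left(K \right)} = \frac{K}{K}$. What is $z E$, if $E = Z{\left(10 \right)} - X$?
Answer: $- \frac{12121}{2853} \approx -4.2485$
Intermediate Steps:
$Z{\left(K \right)} = 1$
$X = \frac{1}{2853} \approx 0.00035051$
$z = - \frac{17}{4}$ ($z = -3 + \frac{16 - 6}{10 - 18} = -3 + \frac{10}{-8} = -3 + 10 \left(- \frac{1}{8}\right) = -3 - \frac{5}{4} = - \frac{17}{4} \approx -4.25$)
$E = \frac{2852}{2853}$ ($E = 1 - \frac{1}{2853} = \frac{2852}{2853} \approx 0.99965$)
$z E = \left(- \frac{17}{4}\right) \frac{2852}{2853} = - \frac{12121}{2853}$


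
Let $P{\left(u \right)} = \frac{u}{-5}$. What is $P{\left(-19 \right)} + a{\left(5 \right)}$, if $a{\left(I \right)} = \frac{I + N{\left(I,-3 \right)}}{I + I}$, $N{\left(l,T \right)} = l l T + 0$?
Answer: $- \frac{16}{5} \approx -3.2$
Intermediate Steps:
$P{\left(u \right)} = - \frac{u}{5}$ ($P{\left(u \right)} = u \left(- \frac{1}{5}\right) = - \frac{u}{5}$)
$N{\left(l,T \right)} = T l^{2}$ ($N{\left(l,T \right)} = l^{2} T + 0 = T l^{2} + 0 = T l^{2}$)
$a{\left(I \right)} = \frac{I - 3 I^{2}}{2 I}$ ($a{\left(I \right)} = \frac{I - 3 I^{2}}{I + I} = \frac{I - 3 I^{2}}{2 I}$)
$P{\left(-19 \right)} + a{\left(5 \right)} = \left(- \frac{1}{5}\right) \left(-19\right) + \left(\frac{1}{2} - \frac{15}{2}\right) = \frac{19}{5} + \left(\frac{1}{2} - \frac{15}{2}\right) = \frac{19}{5} - 7 = - \frac{16}{5}$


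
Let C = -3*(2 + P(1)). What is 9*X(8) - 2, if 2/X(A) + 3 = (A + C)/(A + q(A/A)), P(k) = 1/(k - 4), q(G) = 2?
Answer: -26/3 ≈ -8.6667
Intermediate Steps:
P(k) = 1/(-4 + k)
C = -5 (C = -3*(2 + 1/(-4 + 1)) = -3*(2 + 1/(-3)) = -3*(2 - ⅓) = -3*5/3 = -5)
X(A) = 2/(-3 + (-5 + A)/(2 + A)) (X(A) = 2/(-3 + (A - 5)/(A + 2)) = 2/(-3 + (-5 + A)/(2 + A)))
9*X(8) - 2 = 9*(2*(-2 - 1*8)/(11 + 2*8)) - 2 = 9*(2*(-2 - 8)/(11 + 16)) - 2 = 9*(2*(-10)/27) - 2 = 9*(2*(1/27)*(-10)) - 2 = 9*(-20/27) - 2 = -20/3 - 2 = -26/3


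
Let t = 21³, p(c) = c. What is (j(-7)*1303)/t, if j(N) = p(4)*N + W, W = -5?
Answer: -14333/3087 ≈ -4.6430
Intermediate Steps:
t = 9261
j(N) = -5 + 4*N (j(N) = 4*N - 5 = -5 + 4*N)
(j(-7)*1303)/t = ((-5 + 4*(-7))*1303)/9261 = ((-5 - 28)*1303)*(1/9261) = -33*1303*(1/9261) = -42999*1/9261 = -14333/3087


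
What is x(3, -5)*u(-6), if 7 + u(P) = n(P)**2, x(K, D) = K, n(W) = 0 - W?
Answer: 87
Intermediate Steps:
n(W) = -W
u(P) = -7 + P**2 (u(P) = -7 + (-P)**2 = -7 + P**2)
x(3, -5)*u(-6) = 3*(-7 + (-6)**2) = 3*(-7 + 36) = 3*29 = 87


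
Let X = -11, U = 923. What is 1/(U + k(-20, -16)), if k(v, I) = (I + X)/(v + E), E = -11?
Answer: 31/28640 ≈ 0.0010824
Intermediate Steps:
k(v, I) = (-11 + I)/(-11 + v) (k(v, I) = (I - 11)/(v - 11) = (-11 + I)/(-11 + v))
1/(U + k(-20, -16)) = 1/(923 + (-11 - 16)/(-11 - 20)) = 1/(923 - 27/(-31)) = 1/(923 - 1/31*(-27)) = 1/(923 + 27/31) = 1/(28640/31) = 31/28640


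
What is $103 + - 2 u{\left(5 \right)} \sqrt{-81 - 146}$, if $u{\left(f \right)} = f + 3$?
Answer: $103 - 16 i \sqrt{227} \approx 103.0 - 241.06 i$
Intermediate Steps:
$u{\left(f \right)} = 3 + f$
$103 + - 2 u{\left(5 \right)} \sqrt{-81 - 146} = 103 + - 2 \left(3 + 5\right) \sqrt{-81 - 146} = 103 + \left(-2\right) 8 \sqrt{-227} = 103 - 16 i \sqrt{227}$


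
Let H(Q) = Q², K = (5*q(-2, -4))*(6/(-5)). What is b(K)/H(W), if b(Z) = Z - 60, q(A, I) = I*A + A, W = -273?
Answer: -32/24843 ≈ -0.0012881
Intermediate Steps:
q(A, I) = A + A*I (q(A, I) = A*I + A = A + A*I)
K = -36 (K = (5*(-2*(1 - 4)))*(6/(-5)) = (5*(-2*(-3)))*(6*(-⅕)) = (5*6)*(-6/5) = 30*(-6/5) = -36)
b(Z) = -60 + Z
b(K)/H(W) = (-60 - 36)/((-273)²) = -96/74529 = -96*1/74529 = -32/24843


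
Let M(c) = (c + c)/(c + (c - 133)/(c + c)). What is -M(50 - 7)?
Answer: -1849/902 ≈ -2.0499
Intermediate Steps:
M(c) = 2*c/(c + (-133 + c)/(2*c)) (M(c) = (2*c)/(c + (-133 + c)/((2*c))) = (2*c)/(c + (-133 + c)*(1/(2*c))) = (2*c)/(c + (-133 + c)/(2*c)) = 2*c/(c + (-133 + c)/(2*c)))
-M(50 - 7) = -4*(50 - 7)²/(-133 + (50 - 7) + 2*(50 - 7)²) = -4*43²/(-133 + 43 + 2*43²) = -4*1849/(-133 + 43 + 2*1849) = -4*1849/(-133 + 43 + 3698) = -4*1849/3608 = -1*1849/902 = -1849/902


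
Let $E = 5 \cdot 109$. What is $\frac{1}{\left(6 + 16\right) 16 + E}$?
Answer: $\frac{1}{897} \approx 0.0011148$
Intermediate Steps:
$E = 545$
$\frac{1}{\left(6 + 16\right) 16 + E} = \frac{1}{\left(6 + 16\right) 16 + 545} = \frac{1}{22 \cdot 16 + 545} = \frac{1}{352 + 545} = \frac{1}{897}$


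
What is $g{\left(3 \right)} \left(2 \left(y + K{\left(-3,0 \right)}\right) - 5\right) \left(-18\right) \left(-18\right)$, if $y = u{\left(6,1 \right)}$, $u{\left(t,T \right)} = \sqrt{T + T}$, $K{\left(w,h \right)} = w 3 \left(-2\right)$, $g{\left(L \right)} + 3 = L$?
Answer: $0$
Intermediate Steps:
$g{\left(L \right)} = -3 + L$
$K{\left(w,h \right)} = - 6 w$ ($K{\left(w,h \right)} = 3 w \left(-2\right) = - 6 w$)
$u{\left(t,T \right)} = \sqrt{2} \sqrt{T}$ ($u{\left(t,T \right)} = \sqrt{2 T} = \sqrt{2} \sqrt{T}$)
$y = \sqrt{2}$ ($y = \sqrt{2} \sqrt{1} = \sqrt{2} \cdot 1 = \sqrt{2} \approx 1.4142$)
$g{\left(3 \right)} \left(2 \left(y + K{\left(-3,0 \right)}\right) - 5\right) \left(-18\right) \left(-18\right) = \left(-3 + 3\right) \left(2 \left(\sqrt{2} - -18\right) - 5\right) \left(-18\right) \left(-18\right) = 0 \left(2 \left(\sqrt{2} + 18\right) - 5\right) \left(-18\right) \left(-18\right) = 0 \left(2 \left(18 + \sqrt{2}\right) - 5\right) \left(-18\right) \left(-18\right) = 0 \left(\left(36 + 2 \sqrt{2}\right) - 5\right) \left(-18\right) \left(-18\right) = 0 \left(31 + 2 \sqrt{2}\right) \left(-18\right) \left(-18\right) = 0 \left(-18\right) \left(-18\right) = 0 \left(-18\right) = 0$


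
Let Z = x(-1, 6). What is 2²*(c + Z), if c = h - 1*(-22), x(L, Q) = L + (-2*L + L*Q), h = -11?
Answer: 24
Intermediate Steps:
x(L, Q) = -L + L*Q
Z = -5 (Z = -(-1 + 6) = -1*5 = -5)
c = 11 (c = -11 - 1*(-22) = -11 + 22 = 11)
2²*(c + Z) = 2²*(11 - 5) = 4*6 = 24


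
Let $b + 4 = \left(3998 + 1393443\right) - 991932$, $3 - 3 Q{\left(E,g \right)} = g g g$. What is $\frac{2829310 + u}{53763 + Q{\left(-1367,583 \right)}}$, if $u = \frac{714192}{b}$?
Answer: $- \frac{3441900197226}{80287554942475} \approx -0.04287$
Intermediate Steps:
$Q{\left(E,g \right)} = 1 - \frac{g^{3}}{3}$ ($Q{\left(E,g \right)} = 1 - \frac{g g g}{3} = 1 - \frac{g^{2} g}{3} = 1 - \frac{g^{3}}{3}$)
$b = 405505$ ($b = -4 + \left(\left(3998 + 1393443\right) - 991932\right) = -4 + \left(1397441 - 991932\right) = -4 + 405509 = 405505$)
$u = \frac{714192}{405505} \approx 1.7612$
$\frac{2829310 + u}{53763 + Q{\left(-1367,583 \right)}} = \frac{2829310 + \frac{714192}{405505}}{53763 + \left(1 - \frac{583^{3}}{3}\right)} = \frac{1147300065742}{405505 \left(53763 + \left(1 - \frac{198155287}{3}\right)\right)} = \frac{1147300065742}{405505 \left(53763 - \frac{198155284}{3}\right)} = \frac{1147300065742}{405505 \left(- \frac{197993995}{3}\right)} = \frac{1147300065742}{405505} \left(- \frac{3}{197993995}\right) = - \frac{3441900197226}{80287554942475}$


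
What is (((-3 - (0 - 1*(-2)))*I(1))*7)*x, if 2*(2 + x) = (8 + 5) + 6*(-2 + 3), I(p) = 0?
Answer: 0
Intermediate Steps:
x = 15/2 (x = -2 + ((8 + 5) + 6*(-2 + 3))/2 = -2 + (13 + 6*1)/2 = -2 + (13 + 6)/2 = -2 + (1/2)*19 = -2 + 19/2 = 15/2 ≈ 7.5000)
(((-3 - (0 - 1*(-2)))*I(1))*7)*x = (((-3 - (0 - 1*(-2)))*0)*7)*(15/2) = (((-3 - (0 + 2))*0)*7)*(15/2) = (((-3 - 1*2)*0)*7)*(15/2) = (((-3 - 2)*0)*7)*(15/2) = (-5*0*7)*(15/2) = (0*7)*(15/2) = 0*(15/2) = 0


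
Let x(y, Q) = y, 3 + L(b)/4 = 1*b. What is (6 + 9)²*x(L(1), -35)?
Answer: -1800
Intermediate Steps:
L(b) = -12 + 4*b (L(b) = -12 + 4*(1*b) = -12 + 4*b)
(6 + 9)²*x(L(1), -35) = (6 + 9)²*(-12 + 4*1) = 15²*(-12 + 4) = 225*(-8) = -1800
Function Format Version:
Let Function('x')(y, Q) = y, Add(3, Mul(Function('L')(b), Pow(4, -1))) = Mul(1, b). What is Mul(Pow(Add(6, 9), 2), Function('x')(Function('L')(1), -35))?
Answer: -1800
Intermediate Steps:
Function('L')(b) = Add(-12, Mul(4, b)) (Function('L')(b) = Add(-12, Mul(4, Mul(1, b))) = Add(-12, Mul(4, b)))
Mul(Pow(Add(6, 9), 2), Function('x')(Function('L')(1), -35)) = Mul(Pow(Add(6, 9), 2), Add(-12, Mul(4, 1))) = Mul(Pow(15, 2), Add(-12, 4)) = Mul(225, -8) = -1800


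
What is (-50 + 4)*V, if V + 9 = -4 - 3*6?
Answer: 1426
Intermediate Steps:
V = -31 (V = -9 + (-4 - 3*6) = -9 + (-4 - 18) = -9 - 22 = -31)
(-50 + 4)*V = (-50 + 4)*(-31) = -46*(-31) = 1426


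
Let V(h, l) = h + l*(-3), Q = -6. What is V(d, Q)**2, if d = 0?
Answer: 324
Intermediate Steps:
V(h, l) = h - 3*l
V(d, Q)**2 = (0 - 3*(-6))**2 = (0 + 18)**2 = 18**2 = 324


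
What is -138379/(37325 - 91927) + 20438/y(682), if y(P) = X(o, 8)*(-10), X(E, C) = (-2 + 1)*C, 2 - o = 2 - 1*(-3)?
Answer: 281756499/1092040 ≈ 258.01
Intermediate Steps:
o = -3 (o = 2 - (2 - 1*(-3)) = 2 - (2 + 3) = 2 - 1*5 = 2 - 5 = -3)
X(E, C) = -C
y(P) = 80 (y(P) = -1*8*(-10) = -8*(-10) = 80)
-138379/(37325 - 91927) + 20438/y(682) = -138379/(37325 - 91927) + 20438/80 = -138379/(-54602) + 20438*(1/80) = -138379*(-1/54602) + 10219/40 = 138379/54602 + 10219/40 = 281756499/1092040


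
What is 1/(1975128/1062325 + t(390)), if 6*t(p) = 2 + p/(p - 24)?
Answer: 388810950/921551623 ≈ 0.42191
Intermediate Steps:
t(p) = ⅓ + p/(6*(-24 + p)) (t(p) = (2 + p/(p - 24))/6 = (2 + p/(-24 + p))/6 = ⅓ + p/(6*(-24 + p)))
1/(1975128/1062325 + t(390)) = 1/(1975128/1062325 + (-16 + 390)/(2*(-24 + 390))) = 1/(1975128*(1/1062325) + (½)*374/366) = 1/(1975128/1062325 + (½)*(1/366)*374) = 1/(1975128/1062325 + 187/366) = 1/(921551623/388810950) = 388810950/921551623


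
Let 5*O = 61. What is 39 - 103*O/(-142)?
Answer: 33973/710 ≈ 47.849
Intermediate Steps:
O = 61/5 (O = (⅕)*61 = 61/5 ≈ 12.200)
39 - 103*O/(-142) = 39 - 6283/(5*(-142)) = 39 - 6283*(-1)/(5*142) = 39 - 103*(-61/710) = 39 + 6283/710 = 33973/710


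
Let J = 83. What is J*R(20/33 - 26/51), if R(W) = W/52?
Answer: 747/4862 ≈ 0.15364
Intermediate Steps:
R(W) = W/52 (R(W) = W*(1/52) = W/52)
J*R(20/33 - 26/51) = 83*((20/33 - 26/51)/52) = 83*((1/52)*(18/187)) = 83*(9/4862) = 747/4862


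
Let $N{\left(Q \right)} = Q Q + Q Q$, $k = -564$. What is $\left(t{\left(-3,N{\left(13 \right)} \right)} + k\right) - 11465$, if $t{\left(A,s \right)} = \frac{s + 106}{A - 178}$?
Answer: $- \frac{2177693}{181} \approx -12031.0$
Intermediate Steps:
$N{\left(Q \right)} = 2 Q^{2}$ ($N{\left(Q \right)} = Q^{2} + Q^{2} = 2 Q^{2}$)
$t{\left(A,s \right)} = \frac{106 + s}{-178 + A}$
$\left(t{\left(-3,N{\left(13 \right)} \right)} + k\right) - 11465 = \left(\frac{106 + 2 \cdot 13^{2}}{-178 - 3} - 564\right) - 11465 = \left(\frac{106 + 2 \cdot 169}{-181} - 564\right) - 11465 = \left(- \frac{106 + 338}{181} - 564\right) - 11465 = \left(\left(- \frac{1}{181}\right) 444 - 564\right) - 11465 = \left(- \frac{444}{181} - 564\right) - 11465 = - \frac{102528}{181} - 11465 = - \frac{2177693}{181}$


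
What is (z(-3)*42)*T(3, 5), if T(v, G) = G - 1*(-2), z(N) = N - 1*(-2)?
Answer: -294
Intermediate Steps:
z(N) = 2 + N (z(N) = N + 2 = 2 + N)
T(v, G) = 2 + G (T(v, G) = G + 2 = 2 + G)
(z(-3)*42)*T(3, 5) = ((2 - 3)*42)*(2 + 5) = -1*42*7 = -42*7 = -294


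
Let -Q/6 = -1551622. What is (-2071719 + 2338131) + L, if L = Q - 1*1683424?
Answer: 7892720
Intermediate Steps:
Q = 9309732 (Q = -6*(-1551622) = 9309732)
L = 7626308 (L = 9309732 - 1*1683424 = 9309732 - 1683424 = 7626308)
(-2071719 + 2338131) + L = (-2071719 + 2338131) + 7626308 = 266412 + 7626308 = 7892720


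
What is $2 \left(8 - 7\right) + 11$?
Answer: $13$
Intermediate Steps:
$2 \left(8 - 7\right) + 11 = 2 \cdot 1 + 11 = 2 + 11 = 13$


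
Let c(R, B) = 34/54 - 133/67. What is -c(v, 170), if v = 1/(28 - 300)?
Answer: 2452/1809 ≈ 1.3554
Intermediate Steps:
v = -1/272 (v = 1/(-272) = -1/272 ≈ -0.0036765)
c(R, B) = -2452/1809 (c(R, B) = 34*(1/54) - 133*1/67 = 17/27 - 133/67 = -2452/1809)
-c(v, 170) = -1*(-2452/1809) = 2452/1809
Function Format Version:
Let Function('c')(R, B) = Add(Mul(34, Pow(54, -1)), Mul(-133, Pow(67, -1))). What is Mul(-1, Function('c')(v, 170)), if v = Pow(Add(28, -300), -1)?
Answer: Rational(2452, 1809) ≈ 1.3554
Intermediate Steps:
v = Rational(-1, 272) (v = Pow(-272, -1) = Rational(-1, 272) ≈ -0.0036765)
Function('c')(R, B) = Rational(-2452, 1809) (Function('c')(R, B) = Add(Mul(34, Rational(1, 54)), Mul(-133, Rational(1, 67))) = Add(Rational(17, 27), Rational(-133, 67)) = Rational(-2452, 1809))
Mul(-1, Function('c')(v, 170)) = Mul(-1, Rational(-2452, 1809)) = Rational(2452, 1809)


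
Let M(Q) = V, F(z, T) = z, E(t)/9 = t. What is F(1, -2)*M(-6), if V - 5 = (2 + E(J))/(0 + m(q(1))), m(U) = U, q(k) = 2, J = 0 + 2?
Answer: 15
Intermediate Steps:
J = 2
E(t) = 9*t
V = 15 (V = 5 + (2 + 9*2)/(0 + 2) = 5 + (2 + 18)/2 = 5 + 20*(½) = 5 + 10 = 15)
M(Q) = 15
F(1, -2)*M(-6) = 1*15 = 15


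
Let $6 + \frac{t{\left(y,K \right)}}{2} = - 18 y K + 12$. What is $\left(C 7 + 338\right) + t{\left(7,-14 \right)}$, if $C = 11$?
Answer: $3955$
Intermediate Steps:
$t{\left(y,K \right)} = 12 - 36 K y$ ($t{\left(y,K \right)} = -12 + 2 \left(- 18 y K + 12\right) = -12 + 2 \left(- 18 K y + 12\right) = -12 + 2 \left(12 - 18 K y\right) = -12 - \left(-24 + 36 K y\right) = 12 - 36 K y$)
$\left(C 7 + 338\right) + t{\left(7,-14 \right)} = \left(11 \cdot 7 + 338\right) - \left(-12 - 3528\right) = \left(77 + 338\right) + \left(12 + 3528\right) = 415 + 3540 = 3955$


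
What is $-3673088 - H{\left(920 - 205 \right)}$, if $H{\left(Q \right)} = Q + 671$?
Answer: $-3674474$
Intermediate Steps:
$H{\left(Q \right)} = 671 + Q$
$-3673088 - H{\left(920 - 205 \right)} = -3673088 - \left(671 + \left(920 - 205\right)\right) = -3673088 - \left(671 + 715\right) = -3673088 - 1386 = -3674474$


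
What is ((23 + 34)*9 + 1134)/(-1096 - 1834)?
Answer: -1647/2930 ≈ -0.56212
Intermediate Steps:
((23 + 34)*9 + 1134)/(-1096 - 1834) = (57*9 + 1134)/(-2930) = (513 + 1134)*(-1/2930) = 1647*(-1/2930) = -1647/2930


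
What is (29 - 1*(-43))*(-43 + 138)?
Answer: 6840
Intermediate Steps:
(29 - 1*(-43))*(-43 + 138) = (29 + 43)*95 = 72*95 = 6840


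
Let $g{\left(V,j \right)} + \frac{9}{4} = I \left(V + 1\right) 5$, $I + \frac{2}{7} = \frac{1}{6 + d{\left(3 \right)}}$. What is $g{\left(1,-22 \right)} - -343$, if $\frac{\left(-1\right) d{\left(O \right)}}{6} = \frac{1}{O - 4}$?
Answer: $\frac{28453}{84} \approx 338.73$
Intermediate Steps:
$d{\left(O \right)} = - \frac{6}{-4 + O}$ ($d{\left(O \right)} = - \frac{6}{O - 4} = - \frac{6}{-4 + O}$)
$I = - \frac{17}{84}$ ($I = - \frac{2}{7} + \frac{1}{6 - \frac{6}{-4 + 3}} = - \frac{2}{7} + \frac{1}{6 - \frac{6}{-1}} = - \frac{2}{7} + \frac{1}{6 - -6} = - \frac{2}{7} + \frac{1}{6 + 6} = - \frac{2}{7} + \frac{1}{12} = - \frac{17}{84} \approx -0.20238$)
$g{\left(V,j \right)} = - \frac{137}{42} - \frac{85 V}{84}$ ($g{\left(V,j \right)} = - \frac{9}{4} - \frac{17 \left(V + 1\right) 5}{84} = - \frac{9}{4} - \frac{17 \left(1 + V\right) 5}{84} = - \frac{9}{4} - \frac{17 \left(5 + 5 V\right)}{84} = - \frac{9}{4} - \left(\frac{85}{84} + \frac{85 V}{84}\right) = - \frac{137}{42} - \frac{85 V}{84}$)
$g{\left(1,-22 \right)} - -343 = \left(- \frac{137}{42} - \frac{85}{84}\right) - -343 = \left(- \frac{137}{42} - \frac{85}{84}\right) + 343 = - \frac{359}{84} + 343 = \frac{28453}{84}$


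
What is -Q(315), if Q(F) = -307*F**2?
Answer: 30462075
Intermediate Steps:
-Q(315) = -(-307)*315**2 = -(-307)*99225 = -1*(-30462075) = 30462075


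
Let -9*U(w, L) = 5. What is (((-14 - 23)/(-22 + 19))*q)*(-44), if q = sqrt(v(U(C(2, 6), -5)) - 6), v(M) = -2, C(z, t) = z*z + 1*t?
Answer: -3256*I*sqrt(2)/3 ≈ -1534.9*I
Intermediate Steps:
C(z, t) = t + z**2 (C(z, t) = z**2 + t = t + z**2)
U(w, L) = -5/9 (U(w, L) = -1/9*5 = -5/9)
q = 2*I*sqrt(2) (q = sqrt(-2 - 6) = sqrt(-8) = 2*I*sqrt(2) ≈ 2.8284*I)
(((-14 - 23)/(-22 + 19))*q)*(-44) = (((-14 - 23)/(-22 + 19))*(2*I*sqrt(2)))*(-44) = ((-37/(-3))*(2*I*sqrt(2)))*(-44) = ((-37*(-1/3))*(2*I*sqrt(2)))*(-44) = (37*(2*I*sqrt(2))/3)*(-44) = (74*I*sqrt(2)/3)*(-44) = -3256*I*sqrt(2)/3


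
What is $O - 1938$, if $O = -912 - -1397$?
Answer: $-1453$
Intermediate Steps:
$O = 485$ ($O = -912 + 1397 = 485$)
$O - 1938 = 485 - 1938 = -1453$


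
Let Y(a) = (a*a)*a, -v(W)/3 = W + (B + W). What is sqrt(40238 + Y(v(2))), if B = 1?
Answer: sqrt(36863) ≈ 192.00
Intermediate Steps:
v(W) = -3 - 6*W (v(W) = -3*(W + (1 + W)) = -3*(1 + 2*W) = -3 - 6*W)
Y(a) = a**3 (Y(a) = a**2*a = a**3)
sqrt(40238 + Y(v(2))) = sqrt(40238 + (-3 - 6*2)**3) = sqrt(40238 + (-3 - 12)**3) = sqrt(40238 + (-15)**3) = sqrt(40238 - 3375) = sqrt(36863)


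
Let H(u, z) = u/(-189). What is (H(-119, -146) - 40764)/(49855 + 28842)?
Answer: -1100611/2124819 ≈ -0.51798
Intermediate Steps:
H(u, z) = -u/189 (H(u, z) = u*(-1/189) = -u/189)
(H(-119, -146) - 40764)/(49855 + 28842) = (-1/189*(-119) - 40764)/(49855 + 28842) = (17/27 - 40764)/78697 = -1100611/27*1/78697 = -1100611/2124819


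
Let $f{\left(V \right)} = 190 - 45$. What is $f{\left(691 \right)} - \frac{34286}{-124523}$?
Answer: $\frac{2584303}{17789} \approx 145.28$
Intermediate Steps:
$f{\left(V \right)} = 145$
$f{\left(691 \right)} - \frac{34286}{-124523} = 145 - \frac{34286}{-124523} = 145 - - \frac{4898}{17789} = 145 + \frac{4898}{17789} = \frac{2584303}{17789}$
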